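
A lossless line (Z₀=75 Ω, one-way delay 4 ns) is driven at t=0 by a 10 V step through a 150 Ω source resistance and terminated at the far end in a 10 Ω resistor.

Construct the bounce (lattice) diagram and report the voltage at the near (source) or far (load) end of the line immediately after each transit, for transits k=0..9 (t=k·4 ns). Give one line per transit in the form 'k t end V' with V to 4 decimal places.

Γ_L=-0.764706, Γ_S=0.333333; launch V₁=10·75/225=3.333333
k=0 src: V=3.3333
k=1 load: inc=3.333333, refl=3.333333·-0.764706=-2.5490; V=0.000000+3.333333+-2.549020=0.7843
k=2 src: inc=-2.549020, refl=-2.549020·0.333333=-0.8497; V=3.333333+-2.549020+-0.849673=-0.0654
k=3 load: inc=-0.849673, refl=-0.849673·-0.764706=0.6498; V=0.784314+-0.849673+0.649750=0.5844
k=4 src: inc=0.649750, refl=0.649750·0.333333=0.2166; V=-0.065359+0.649750+0.216583=0.8010
k=5 load: inc=0.216583, refl=0.216583·-0.764706=-0.1656; V=0.584391+0.216583+-0.165623=0.6354
k=6 src: inc=-0.165623, refl=-0.165623·0.333333=-0.0552; V=0.800974+-0.165623+-0.055208=0.5801
k=7 load: inc=-0.055208, refl=-0.055208·-0.764706=0.0422; V=0.635351+-0.055208+0.042218=0.6224
k=8 src: inc=0.042218, refl=0.042218·0.333333=0.0141; V=0.580144+0.042218+0.014073=0.6364
k=9 load: inc=0.014073, refl=0.014073·-0.764706=-0.0108; V=0.622361+0.014073+-0.010761=0.6257

0 0 source 3.3333
1 4 load 0.7843
2 8 source -0.0654
3 12 load 0.5844
4 16 source 0.8010
5 20 load 0.6354
6 24 source 0.5801
7 28 load 0.6224
8 32 source 0.6364
9 36 load 0.6257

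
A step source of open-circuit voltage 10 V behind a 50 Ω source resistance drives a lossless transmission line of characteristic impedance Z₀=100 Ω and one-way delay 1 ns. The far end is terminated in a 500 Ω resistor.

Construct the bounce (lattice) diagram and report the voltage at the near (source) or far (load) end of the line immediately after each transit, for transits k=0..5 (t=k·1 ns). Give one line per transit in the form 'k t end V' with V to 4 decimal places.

0 0 source 6.6667
1 1 load 11.1111
2 2 source 9.6296
3 3 load 8.6420
4 4 source 8.9712
5 5 load 9.1907

Γ_L=0.666667, Γ_S=-0.333333; launch V₁=10·100/150=6.666667
k=0 src: V=6.6667
k=1 load: inc=6.666667, refl=6.666667·0.666667=4.4444; V=0.000000+6.666667+4.444444=11.1111
k=2 src: inc=4.444444, refl=4.444444·-0.333333=-1.4815; V=6.666667+4.444444+-1.481481=9.6296
k=3 load: inc=-1.481481, refl=-1.481481·0.666667=-0.9877; V=11.111111+-1.481481+-0.987654=8.6420
k=4 src: inc=-0.987654, refl=-0.987654·-0.333333=0.3292; V=9.629630+-0.987654+0.329218=8.9712
k=5 load: inc=0.329218, refl=0.329218·0.666667=0.2195; V=8.641975+0.329218+0.219479=9.1907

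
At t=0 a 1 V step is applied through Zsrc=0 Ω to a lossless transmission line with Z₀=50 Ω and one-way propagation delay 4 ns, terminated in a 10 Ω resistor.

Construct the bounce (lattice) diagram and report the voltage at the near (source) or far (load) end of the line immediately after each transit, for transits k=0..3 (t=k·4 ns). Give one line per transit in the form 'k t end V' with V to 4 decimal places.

0 0 source 1.0000
1 4 load 0.3333
2 8 source 1.0000
3 12 load 0.5556

Γ_L=-0.666667, Γ_S=-1.000000; launch V₁=1·50/50=1.000000
k=0 src: V=1.0000
k=1 load: inc=1.000000, refl=1.000000·-0.666667=-0.6667; V=0.000000+1.000000+-0.666667=0.3333
k=2 src: inc=-0.666667, refl=-0.666667·-1.000000=0.6667; V=1.000000+-0.666667+0.666667=1.0000
k=3 load: inc=0.666667, refl=0.666667·-0.666667=-0.4444; V=0.333333+0.666667+-0.444444=0.5556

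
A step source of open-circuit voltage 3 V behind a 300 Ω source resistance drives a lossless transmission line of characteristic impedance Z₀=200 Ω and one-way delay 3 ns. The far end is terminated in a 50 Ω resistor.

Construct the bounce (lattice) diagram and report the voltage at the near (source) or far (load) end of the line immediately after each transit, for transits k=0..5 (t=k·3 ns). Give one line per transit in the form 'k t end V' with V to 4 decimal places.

0 0 source 1.2000
1 3 load 0.4800
2 6 source 0.3360
3 9 load 0.4224
4 12 source 0.4397
5 15 load 0.4293

Γ_L=-0.600000, Γ_S=0.200000; launch V₁=3·200/500=1.200000
k=0 src: V=1.2000
k=1 load: inc=1.200000, refl=1.200000·-0.600000=-0.7200; V=0.000000+1.200000+-0.720000=0.4800
k=2 src: inc=-0.720000, refl=-0.720000·0.200000=-0.1440; V=1.200000+-0.720000+-0.144000=0.3360
k=3 load: inc=-0.144000, refl=-0.144000·-0.600000=0.0864; V=0.480000+-0.144000+0.086400=0.4224
k=4 src: inc=0.086400, refl=0.086400·0.200000=0.0173; V=0.336000+0.086400+0.017280=0.4397
k=5 load: inc=0.017280, refl=0.017280·-0.600000=-0.0104; V=0.422400+0.017280+-0.010368=0.4293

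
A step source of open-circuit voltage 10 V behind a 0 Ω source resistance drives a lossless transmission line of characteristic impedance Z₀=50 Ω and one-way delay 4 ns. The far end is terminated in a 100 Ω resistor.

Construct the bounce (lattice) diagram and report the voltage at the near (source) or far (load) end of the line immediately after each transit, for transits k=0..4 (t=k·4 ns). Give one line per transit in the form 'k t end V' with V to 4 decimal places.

Γ_L=0.333333, Γ_S=-1.000000; launch V₁=10·50/50=10.000000
k=0 src: V=10.0000
k=1 load: inc=10.000000, refl=10.000000·0.333333=3.3333; V=0.000000+10.000000+3.333333=13.3333
k=2 src: inc=3.333333, refl=3.333333·-1.000000=-3.3333; V=10.000000+3.333333+-3.333333=10.0000
k=3 load: inc=-3.333333, refl=-3.333333·0.333333=-1.1111; V=13.333333+-3.333333+-1.111111=8.8889
k=4 src: inc=-1.111111, refl=-1.111111·-1.000000=1.1111; V=10.000000+-1.111111+1.111111=10.0000

0 0 source 10.0000
1 4 load 13.3333
2 8 source 10.0000
3 12 load 8.8889
4 16 source 10.0000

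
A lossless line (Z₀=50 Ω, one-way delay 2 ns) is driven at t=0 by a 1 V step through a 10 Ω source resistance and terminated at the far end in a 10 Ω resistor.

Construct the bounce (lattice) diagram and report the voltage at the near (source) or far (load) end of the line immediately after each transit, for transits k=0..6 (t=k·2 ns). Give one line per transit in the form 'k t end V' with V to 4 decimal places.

0 0 source 0.8333
1 2 load 0.2778
2 4 source 0.6481
3 6 load 0.4012
4 8 source 0.5658
5 10 load 0.4561
6 12 source 0.5293

Γ_L=-0.666667, Γ_S=-0.666667; launch V₁=1·50/60=0.833333
k=0 src: V=0.8333
k=1 load: inc=0.833333, refl=0.833333·-0.666667=-0.5556; V=0.000000+0.833333+-0.555556=0.2778
k=2 src: inc=-0.555556, refl=-0.555556·-0.666667=0.3704; V=0.833333+-0.555556+0.370370=0.6481
k=3 load: inc=0.370370, refl=0.370370·-0.666667=-0.2469; V=0.277778+0.370370+-0.246914=0.4012
k=4 src: inc=-0.246914, refl=-0.246914·-0.666667=0.1646; V=0.648148+-0.246914+0.164609=0.5658
k=5 load: inc=0.164609, refl=0.164609·-0.666667=-0.1097; V=0.401235+0.164609+-0.109739=0.4561
k=6 src: inc=-0.109739, refl=-0.109739·-0.666667=0.0732; V=0.565844+-0.109739+0.073160=0.5293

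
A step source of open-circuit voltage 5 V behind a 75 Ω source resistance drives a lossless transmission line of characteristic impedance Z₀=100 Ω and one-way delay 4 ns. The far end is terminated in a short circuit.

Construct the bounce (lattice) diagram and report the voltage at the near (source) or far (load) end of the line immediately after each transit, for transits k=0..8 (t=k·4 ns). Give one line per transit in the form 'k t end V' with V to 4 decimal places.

0 0 source 2.8571
1 4 load 0.0000
2 8 source 0.4082
3 12 load 0.0000
4 16 source 0.0583
5 20 load 0.0000
6 24 source 0.0083
7 28 load 0.0000
8 32 source 0.0012

Γ_L=-1.000000, Γ_S=-0.142857; launch V₁=5·100/175=2.857143
k=0 src: V=2.8571
k=1 load: inc=2.857143, refl=2.857143·-1.000000=-2.8571; V=0.000000+2.857143+-2.857143=0.0000
k=2 src: inc=-2.857143, refl=-2.857143·-0.142857=0.4082; V=2.857143+-2.857143+0.408163=0.4082
k=3 load: inc=0.408163, refl=0.408163·-1.000000=-0.4082; V=0.000000+0.408163+-0.408163=0.0000
k=4 src: inc=-0.408163, refl=-0.408163·-0.142857=0.0583; V=0.408163+-0.408163+0.058309=0.0583
k=5 load: inc=0.058309, refl=0.058309·-1.000000=-0.0583; V=0.000000+0.058309+-0.058309=0.0000
k=6 src: inc=-0.058309, refl=-0.058309·-0.142857=0.0083; V=0.058309+-0.058309+0.008330=0.0083
k=7 load: inc=0.008330, refl=0.008330·-1.000000=-0.0083; V=0.000000+0.008330+-0.008330=0.0000
k=8 src: inc=-0.008330, refl=-0.008330·-0.142857=0.0012; V=0.008330+-0.008330+0.001190=0.0012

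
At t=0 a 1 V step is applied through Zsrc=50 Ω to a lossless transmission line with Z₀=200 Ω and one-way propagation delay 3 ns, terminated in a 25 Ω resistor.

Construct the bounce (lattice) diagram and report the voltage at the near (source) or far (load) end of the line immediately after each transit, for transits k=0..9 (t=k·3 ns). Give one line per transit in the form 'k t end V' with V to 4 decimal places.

Γ_L=-0.777778, Γ_S=-0.600000; launch V₁=1·200/250=0.800000
k=0 src: V=0.8000
k=1 load: inc=0.800000, refl=0.800000·-0.777778=-0.6222; V=0.000000+0.800000+-0.622222=0.1778
k=2 src: inc=-0.622222, refl=-0.622222·-0.600000=0.3733; V=0.800000+-0.622222+0.373333=0.5511
k=3 load: inc=0.373333, refl=0.373333·-0.777778=-0.2904; V=0.177778+0.373333+-0.290370=0.2607
k=4 src: inc=-0.290370, refl=-0.290370·-0.600000=0.1742; V=0.551111+-0.290370+0.174222=0.4350
k=5 load: inc=0.174222, refl=0.174222·-0.777778=-0.1355; V=0.260741+0.174222+-0.135506=0.2995
k=6 src: inc=-0.135506, refl=-0.135506·-0.600000=0.0813; V=0.434963+-0.135506+0.081304=0.3808
k=7 load: inc=0.081304, refl=0.081304·-0.777778=-0.0632; V=0.299457+0.081304+-0.063236=0.3175
k=8 src: inc=-0.063236, refl=-0.063236·-0.600000=0.0379; V=0.380760+-0.063236+0.037942=0.3555
k=9 load: inc=0.037942, refl=0.037942·-0.777778=-0.0295; V=0.317524+0.037942+-0.029510=0.3260

0 0 source 0.8000
1 3 load 0.1778
2 6 source 0.5511
3 9 load 0.2607
4 12 source 0.4350
5 15 load 0.2995
6 18 source 0.3808
7 21 load 0.3175
8 24 source 0.3555
9 27 load 0.3260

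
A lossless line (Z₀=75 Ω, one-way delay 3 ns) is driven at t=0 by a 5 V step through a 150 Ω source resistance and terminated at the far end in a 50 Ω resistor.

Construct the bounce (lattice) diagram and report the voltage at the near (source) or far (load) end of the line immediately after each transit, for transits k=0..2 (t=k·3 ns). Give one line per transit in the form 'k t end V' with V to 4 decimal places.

0 0 source 1.6667
1 3 load 1.3333
2 6 source 1.2222

Γ_L=-0.200000, Γ_S=0.333333; launch V₁=5·75/225=1.666667
k=0 src: V=1.6667
k=1 load: inc=1.666667, refl=1.666667·-0.200000=-0.3333; V=0.000000+1.666667+-0.333333=1.3333
k=2 src: inc=-0.333333, refl=-0.333333·0.333333=-0.1111; V=1.666667+-0.333333+-0.111111=1.2222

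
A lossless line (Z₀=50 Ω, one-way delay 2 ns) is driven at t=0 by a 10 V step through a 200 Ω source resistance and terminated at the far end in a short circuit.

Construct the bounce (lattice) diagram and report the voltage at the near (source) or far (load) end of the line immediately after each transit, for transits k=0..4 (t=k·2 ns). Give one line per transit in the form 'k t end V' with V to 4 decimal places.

Γ_L=-1.000000, Γ_S=0.600000; launch V₁=10·50/250=2.000000
k=0 src: V=2.0000
k=1 load: inc=2.000000, refl=2.000000·-1.000000=-2.0000; V=0.000000+2.000000+-2.000000=0.0000
k=2 src: inc=-2.000000, refl=-2.000000·0.600000=-1.2000; V=2.000000+-2.000000+-1.200000=-1.2000
k=3 load: inc=-1.200000, refl=-1.200000·-1.000000=1.2000; V=0.000000+-1.200000+1.200000=0.0000
k=4 src: inc=1.200000, refl=1.200000·0.600000=0.7200; V=-1.200000+1.200000+0.720000=0.7200

0 0 source 2.0000
1 2 load 0.0000
2 4 source -1.2000
3 6 load 0.0000
4 8 source 0.7200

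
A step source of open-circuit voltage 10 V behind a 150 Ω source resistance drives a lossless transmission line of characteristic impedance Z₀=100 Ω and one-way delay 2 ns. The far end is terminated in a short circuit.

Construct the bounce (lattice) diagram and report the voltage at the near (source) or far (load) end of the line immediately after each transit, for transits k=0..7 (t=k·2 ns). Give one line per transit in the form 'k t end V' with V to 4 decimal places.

0 0 source 4.0000
1 2 load 0.0000
2 4 source -0.8000
3 6 load 0.0000
4 8 source 0.1600
5 10 load 0.0000
6 12 source -0.0320
7 14 load 0.0000

Γ_L=-1.000000, Γ_S=0.200000; launch V₁=10·100/250=4.000000
k=0 src: V=4.0000
k=1 load: inc=4.000000, refl=4.000000·-1.000000=-4.0000; V=0.000000+4.000000+-4.000000=0.0000
k=2 src: inc=-4.000000, refl=-4.000000·0.200000=-0.8000; V=4.000000+-4.000000+-0.800000=-0.8000
k=3 load: inc=-0.800000, refl=-0.800000·-1.000000=0.8000; V=0.000000+-0.800000+0.800000=0.0000
k=4 src: inc=0.800000, refl=0.800000·0.200000=0.1600; V=-0.800000+0.800000+0.160000=0.1600
k=5 load: inc=0.160000, refl=0.160000·-1.000000=-0.1600; V=0.000000+0.160000+-0.160000=0.0000
k=6 src: inc=-0.160000, refl=-0.160000·0.200000=-0.0320; V=0.160000+-0.160000+-0.032000=-0.0320
k=7 load: inc=-0.032000, refl=-0.032000·-1.000000=0.0320; V=0.000000+-0.032000+0.032000=0.0000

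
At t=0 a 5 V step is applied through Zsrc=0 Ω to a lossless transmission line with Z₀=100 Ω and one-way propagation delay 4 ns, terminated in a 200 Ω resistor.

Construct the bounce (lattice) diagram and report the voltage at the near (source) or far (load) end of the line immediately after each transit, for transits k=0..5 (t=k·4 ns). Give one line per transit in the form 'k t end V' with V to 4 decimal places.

0 0 source 5.0000
1 4 load 6.6667
2 8 source 5.0000
3 12 load 4.4444
4 16 source 5.0000
5 20 load 5.1852

Γ_L=0.333333, Γ_S=-1.000000; launch V₁=5·100/100=5.000000
k=0 src: V=5.0000
k=1 load: inc=5.000000, refl=5.000000·0.333333=1.6667; V=0.000000+5.000000+1.666667=6.6667
k=2 src: inc=1.666667, refl=1.666667·-1.000000=-1.6667; V=5.000000+1.666667+-1.666667=5.0000
k=3 load: inc=-1.666667, refl=-1.666667·0.333333=-0.5556; V=6.666667+-1.666667+-0.555556=4.4444
k=4 src: inc=-0.555556, refl=-0.555556·-1.000000=0.5556; V=5.000000+-0.555556+0.555556=5.0000
k=5 load: inc=0.555556, refl=0.555556·0.333333=0.1852; V=4.444444+0.555556+0.185185=5.1852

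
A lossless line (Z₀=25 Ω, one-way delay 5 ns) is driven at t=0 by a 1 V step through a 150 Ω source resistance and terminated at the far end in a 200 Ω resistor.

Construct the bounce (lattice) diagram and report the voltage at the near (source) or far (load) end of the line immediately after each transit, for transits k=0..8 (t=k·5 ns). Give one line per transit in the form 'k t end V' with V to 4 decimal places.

Γ_L=0.777778, Γ_S=0.714286; launch V₁=1·25/175=0.142857
k=0 src: V=0.1429
k=1 load: inc=0.142857, refl=0.142857·0.777778=0.1111; V=0.000000+0.142857+0.111111=0.2540
k=2 src: inc=0.111111, refl=0.111111·0.714286=0.0794; V=0.142857+0.111111+0.079365=0.3333
k=3 load: inc=0.079365, refl=0.079365·0.777778=0.0617; V=0.253968+0.079365+0.061728=0.3951
k=4 src: inc=0.061728, refl=0.061728·0.714286=0.0441; V=0.333333+0.061728+0.044092=0.4392
k=5 load: inc=0.044092, refl=0.044092·0.777778=0.0343; V=0.395062+0.044092+0.034294=0.4734
k=6 src: inc=0.034294, refl=0.034294·0.714286=0.0245; V=0.439153+0.034294+0.024495=0.4979
k=7 load: inc=0.024495, refl=0.024495·0.777778=0.0191; V=0.473447+0.024495+0.019052=0.5170
k=8 src: inc=0.019052, refl=0.019052·0.714286=0.0136; V=0.497942+0.019052+0.013609=0.5306

0 0 source 0.1429
1 5 load 0.2540
2 10 source 0.3333
3 15 load 0.3951
4 20 source 0.4392
5 25 load 0.4734
6 30 source 0.4979
7 35 load 0.5170
8 40 source 0.5306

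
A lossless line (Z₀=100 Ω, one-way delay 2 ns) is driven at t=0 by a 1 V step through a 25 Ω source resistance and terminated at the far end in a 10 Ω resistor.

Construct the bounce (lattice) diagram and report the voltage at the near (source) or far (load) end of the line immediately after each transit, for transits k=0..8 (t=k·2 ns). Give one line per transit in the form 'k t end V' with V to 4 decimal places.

0 0 source 0.8000
1 2 load 0.1455
2 4 source 0.5382
3 6 load 0.2169
4 8 source 0.4097
5 10 load 0.2519
6 12 source 0.3466
7 14 load 0.2691
8 16 source 0.3156

Γ_L=-0.818182, Γ_S=-0.600000; launch V₁=1·100/125=0.800000
k=0 src: V=0.8000
k=1 load: inc=0.800000, refl=0.800000·-0.818182=-0.6545; V=0.000000+0.800000+-0.654545=0.1455
k=2 src: inc=-0.654545, refl=-0.654545·-0.600000=0.3927; V=0.800000+-0.654545+0.392727=0.5382
k=3 load: inc=0.392727, refl=0.392727·-0.818182=-0.3213; V=0.145455+0.392727+-0.321322=0.2169
k=4 src: inc=-0.321322, refl=-0.321322·-0.600000=0.1928; V=0.538182+-0.321322+0.192793=0.4097
k=5 load: inc=0.192793, refl=0.192793·-0.818182=-0.1577; V=0.216860+0.192793+-0.157740=0.2519
k=6 src: inc=-0.157740, refl=-0.157740·-0.600000=0.0946; V=0.409653+-0.157740+0.094644=0.3466
k=7 load: inc=0.094644, refl=0.094644·-0.818182=-0.0774; V=0.251913+0.094644+-0.077436=0.2691
k=8 src: inc=-0.077436, refl=-0.077436·-0.600000=0.0465; V=0.346557+-0.077436+0.046462=0.3156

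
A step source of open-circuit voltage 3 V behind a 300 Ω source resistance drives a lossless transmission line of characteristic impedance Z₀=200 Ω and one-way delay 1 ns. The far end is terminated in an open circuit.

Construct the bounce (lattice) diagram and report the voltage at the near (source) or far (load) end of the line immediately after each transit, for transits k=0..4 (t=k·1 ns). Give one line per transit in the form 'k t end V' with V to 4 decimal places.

0 0 source 1.2000
1 1 load 2.4000
2 2 source 2.6400
3 3 load 2.8800
4 4 source 2.9280

Γ_L=1.000000, Γ_S=0.200000; launch V₁=3·200/500=1.200000
k=0 src: V=1.2000
k=1 load: inc=1.200000, refl=1.200000·1.000000=1.2000; V=0.000000+1.200000+1.200000=2.4000
k=2 src: inc=1.200000, refl=1.200000·0.200000=0.2400; V=1.200000+1.200000+0.240000=2.6400
k=3 load: inc=0.240000, refl=0.240000·1.000000=0.2400; V=2.400000+0.240000+0.240000=2.8800
k=4 src: inc=0.240000, refl=0.240000·0.200000=0.0480; V=2.640000+0.240000+0.048000=2.9280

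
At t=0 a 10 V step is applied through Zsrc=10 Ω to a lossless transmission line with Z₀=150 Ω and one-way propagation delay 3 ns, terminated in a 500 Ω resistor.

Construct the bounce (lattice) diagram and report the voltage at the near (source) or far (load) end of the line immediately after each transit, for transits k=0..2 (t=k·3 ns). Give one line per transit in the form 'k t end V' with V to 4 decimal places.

Γ_L=0.538462, Γ_S=-0.875000; launch V₁=10·150/160=9.375000
k=0 src: V=9.3750
k=1 load: inc=9.375000, refl=9.375000·0.538462=5.0481; V=0.000000+9.375000+5.048077=14.4231
k=2 src: inc=5.048077, refl=5.048077·-0.875000=-4.4171; V=9.375000+5.048077+-4.417067=10.0060

0 0 source 9.3750
1 3 load 14.4231
2 6 source 10.0060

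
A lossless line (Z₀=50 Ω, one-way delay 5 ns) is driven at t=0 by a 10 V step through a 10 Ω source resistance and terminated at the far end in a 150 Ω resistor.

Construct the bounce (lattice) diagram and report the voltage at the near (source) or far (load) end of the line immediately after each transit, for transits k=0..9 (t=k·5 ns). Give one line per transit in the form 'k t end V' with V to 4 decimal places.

Γ_L=0.500000, Γ_S=-0.666667; launch V₁=10·50/60=8.333333
k=0 src: V=8.3333
k=1 load: inc=8.333333, refl=8.333333·0.500000=4.1667; V=0.000000+8.333333+4.166667=12.5000
k=2 src: inc=4.166667, refl=4.166667·-0.666667=-2.7778; V=8.333333+4.166667+-2.777778=9.7222
k=3 load: inc=-2.777778, refl=-2.777778·0.500000=-1.3889; V=12.500000+-2.777778+-1.388889=8.3333
k=4 src: inc=-1.388889, refl=-1.388889·-0.666667=0.9259; V=9.722222+-1.388889+0.925926=9.2593
k=5 load: inc=0.925926, refl=0.925926·0.500000=0.4630; V=8.333333+0.925926+0.462963=9.7222
k=6 src: inc=0.462963, refl=0.462963·-0.666667=-0.3086; V=9.259259+0.462963+-0.308642=9.4136
k=7 load: inc=-0.308642, refl=-0.308642·0.500000=-0.1543; V=9.722222+-0.308642+-0.154321=9.2593
k=8 src: inc=-0.154321, refl=-0.154321·-0.666667=0.1029; V=9.413580+-0.154321+0.102881=9.3621
k=9 load: inc=0.102881, refl=0.102881·0.500000=0.0514; V=9.259259+0.102881+0.051440=9.4136

0 0 source 8.3333
1 5 load 12.5000
2 10 source 9.7222
3 15 load 8.3333
4 20 source 9.2593
5 25 load 9.7222
6 30 source 9.4136
7 35 load 9.2593
8 40 source 9.3621
9 45 load 9.4136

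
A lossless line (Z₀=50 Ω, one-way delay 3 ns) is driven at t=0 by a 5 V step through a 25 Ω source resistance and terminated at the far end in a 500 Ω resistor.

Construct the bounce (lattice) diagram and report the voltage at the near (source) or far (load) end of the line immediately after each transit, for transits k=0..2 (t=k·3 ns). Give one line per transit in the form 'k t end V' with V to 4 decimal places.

0 0 source 3.3333
1 3 load 6.0606
2 6 source 5.1515

Γ_L=0.818182, Γ_S=-0.333333; launch V₁=5·50/75=3.333333
k=0 src: V=3.3333
k=1 load: inc=3.333333, refl=3.333333·0.818182=2.7273; V=0.000000+3.333333+2.727273=6.0606
k=2 src: inc=2.727273, refl=2.727273·-0.333333=-0.9091; V=3.333333+2.727273+-0.909091=5.1515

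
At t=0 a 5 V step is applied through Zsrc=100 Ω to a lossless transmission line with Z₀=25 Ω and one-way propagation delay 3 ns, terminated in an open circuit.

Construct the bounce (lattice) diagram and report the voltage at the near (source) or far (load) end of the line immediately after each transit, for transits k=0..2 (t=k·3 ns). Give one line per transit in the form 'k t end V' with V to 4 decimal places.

Γ_L=1.000000, Γ_S=0.600000; launch V₁=5·25/125=1.000000
k=0 src: V=1.0000
k=1 load: inc=1.000000, refl=1.000000·1.000000=1.0000; V=0.000000+1.000000+1.000000=2.0000
k=2 src: inc=1.000000, refl=1.000000·0.600000=0.6000; V=1.000000+1.000000+0.600000=2.6000

0 0 source 1.0000
1 3 load 2.0000
2 6 source 2.6000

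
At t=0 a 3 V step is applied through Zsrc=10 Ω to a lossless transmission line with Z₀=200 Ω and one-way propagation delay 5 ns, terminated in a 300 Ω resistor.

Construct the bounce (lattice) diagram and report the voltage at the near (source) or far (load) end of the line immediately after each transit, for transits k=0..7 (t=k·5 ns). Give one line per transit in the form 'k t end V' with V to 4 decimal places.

Γ_L=0.200000, Γ_S=-0.904762; launch V₁=3·200/210=2.857143
k=0 src: V=2.8571
k=1 load: inc=2.857143, refl=2.857143·0.200000=0.5714; V=0.000000+2.857143+0.571429=3.4286
k=2 src: inc=0.571429, refl=0.571429·-0.904762=-0.5170; V=2.857143+0.571429+-0.517007=2.9116
k=3 load: inc=-0.517007, refl=-0.517007·0.200000=-0.1034; V=3.428571+-0.517007+-0.103401=2.8082
k=4 src: inc=-0.103401, refl=-0.103401·-0.904762=0.0936; V=2.911565+-0.103401+0.093554=2.9017
k=5 load: inc=0.093554, refl=0.093554·0.200000=0.0187; V=2.808163+0.093554+0.018711=2.9204
k=6 src: inc=0.018711, refl=0.018711·-0.904762=-0.0169; V=2.901717+0.018711+-0.016929=2.9035
k=7 load: inc=-0.016929, refl=-0.016929·0.200000=-0.0034; V=2.920428+-0.016929+-0.003386=2.9001

0 0 source 2.8571
1 5 load 3.4286
2 10 source 2.9116
3 15 load 2.8082
4 20 source 2.9017
5 25 load 2.9204
6 30 source 2.9035
7 35 load 2.9001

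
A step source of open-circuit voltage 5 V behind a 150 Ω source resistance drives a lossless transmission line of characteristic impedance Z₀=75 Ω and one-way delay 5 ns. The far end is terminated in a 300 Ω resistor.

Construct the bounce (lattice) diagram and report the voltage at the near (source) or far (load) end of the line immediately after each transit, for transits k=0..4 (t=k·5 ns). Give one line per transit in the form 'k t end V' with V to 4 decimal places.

0 0 source 1.6667
1 5 load 2.6667
2 10 source 3.0000
3 15 load 3.2000
4 20 source 3.2667

Γ_L=0.600000, Γ_S=0.333333; launch V₁=5·75/225=1.666667
k=0 src: V=1.6667
k=1 load: inc=1.666667, refl=1.666667·0.600000=1.0000; V=0.000000+1.666667+1.000000=2.6667
k=2 src: inc=1.000000, refl=1.000000·0.333333=0.3333; V=1.666667+1.000000+0.333333=3.0000
k=3 load: inc=0.333333, refl=0.333333·0.600000=0.2000; V=2.666667+0.333333+0.200000=3.2000
k=4 src: inc=0.200000, refl=0.200000·0.333333=0.0667; V=3.000000+0.200000+0.066667=3.2667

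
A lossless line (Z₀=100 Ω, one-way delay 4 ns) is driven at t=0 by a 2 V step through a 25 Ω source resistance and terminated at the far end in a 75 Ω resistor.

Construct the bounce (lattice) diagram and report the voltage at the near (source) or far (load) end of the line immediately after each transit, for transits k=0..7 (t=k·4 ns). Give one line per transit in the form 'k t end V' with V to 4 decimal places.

Γ_L=-0.142857, Γ_S=-0.600000; launch V₁=2·100/125=1.600000
k=0 src: V=1.6000
k=1 load: inc=1.600000, refl=1.600000·-0.142857=-0.2286; V=0.000000+1.600000+-0.228571=1.3714
k=2 src: inc=-0.228571, refl=-0.228571·-0.600000=0.1371; V=1.600000+-0.228571+0.137143=1.5086
k=3 load: inc=0.137143, refl=0.137143·-0.142857=-0.0196; V=1.371429+0.137143+-0.019592=1.4890
k=4 src: inc=-0.019592, refl=-0.019592·-0.600000=0.0118; V=1.508571+-0.019592+0.011755=1.5007
k=5 load: inc=0.011755, refl=0.011755·-0.142857=-0.0017; V=1.488980+0.011755+-0.001679=1.4991
k=6 src: inc=-0.001679, refl=-0.001679·-0.600000=0.0010; V=1.500735+-0.001679+0.001008=1.5001
k=7 load: inc=0.001008, refl=0.001008·-0.142857=-0.0001; V=1.499055+0.001008+-0.000144=1.4999

0 0 source 1.6000
1 4 load 1.3714
2 8 source 1.5086
3 12 load 1.4890
4 16 source 1.5007
5 20 load 1.4991
6 24 source 1.5001
7 28 load 1.4999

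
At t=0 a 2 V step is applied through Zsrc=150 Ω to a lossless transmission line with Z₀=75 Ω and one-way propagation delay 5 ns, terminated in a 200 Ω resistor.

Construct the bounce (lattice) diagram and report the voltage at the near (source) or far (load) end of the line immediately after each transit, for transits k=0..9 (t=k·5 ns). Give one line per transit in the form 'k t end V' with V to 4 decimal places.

0 0 source 0.6667
1 5 load 0.9697
2 10 source 1.0707
3 15 load 1.1166
4 20 source 1.1319
5 25 load 1.1389
6 30 source 1.1412
7 35 load 1.1423
8 40 source 1.1426
9 45 load 1.1428

Γ_L=0.454545, Γ_S=0.333333; launch V₁=2·75/225=0.666667
k=0 src: V=0.6667
k=1 load: inc=0.666667, refl=0.666667·0.454545=0.3030; V=0.000000+0.666667+0.303030=0.9697
k=2 src: inc=0.303030, refl=0.303030·0.333333=0.1010; V=0.666667+0.303030+0.101010=1.0707
k=3 load: inc=0.101010, refl=0.101010·0.454545=0.0459; V=0.969697+0.101010+0.045914=1.1166
k=4 src: inc=0.045914, refl=0.045914·0.333333=0.0153; V=1.070707+0.045914+0.015305=1.1319
k=5 load: inc=0.015305, refl=0.015305·0.454545=0.0070; V=1.116621+0.015305+0.006957=1.1389
k=6 src: inc=0.006957, refl=0.006957·0.333333=0.0023; V=1.131925+0.006957+0.002319=1.1412
k=7 load: inc=0.002319, refl=0.002319·0.454545=0.0011; V=1.138882+0.002319+0.001054=1.1423
k=8 src: inc=0.001054, refl=0.001054·0.333333=0.0004; V=1.141201+0.001054+0.000351=1.1426
k=9 load: inc=0.000351, refl=0.000351·0.454545=0.0002; V=1.142255+0.000351+0.000160=1.1428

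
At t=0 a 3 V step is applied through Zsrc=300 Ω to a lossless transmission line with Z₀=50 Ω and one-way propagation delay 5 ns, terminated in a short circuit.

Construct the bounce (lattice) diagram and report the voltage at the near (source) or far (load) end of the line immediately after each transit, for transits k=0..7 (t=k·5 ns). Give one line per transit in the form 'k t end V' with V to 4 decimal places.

0 0 source 0.4286
1 5 load 0.0000
2 10 source -0.3061
3 15 load 0.0000
4 20 source 0.2187
5 25 load 0.0000
6 30 source -0.1562
7 35 load 0.0000

Γ_L=-1.000000, Γ_S=0.714286; launch V₁=3·50/350=0.428571
k=0 src: V=0.4286
k=1 load: inc=0.428571, refl=0.428571·-1.000000=-0.4286; V=0.000000+0.428571+-0.428571=0.0000
k=2 src: inc=-0.428571, refl=-0.428571·0.714286=-0.3061; V=0.428571+-0.428571+-0.306122=-0.3061
k=3 load: inc=-0.306122, refl=-0.306122·-1.000000=0.3061; V=0.000000+-0.306122+0.306122=0.0000
k=4 src: inc=0.306122, refl=0.306122·0.714286=0.2187; V=-0.306122+0.306122+0.218659=0.2187
k=5 load: inc=0.218659, refl=0.218659·-1.000000=-0.2187; V=0.000000+0.218659+-0.218659=0.0000
k=6 src: inc=-0.218659, refl=-0.218659·0.714286=-0.1562; V=0.218659+-0.218659+-0.156185=-0.1562
k=7 load: inc=-0.156185, refl=-0.156185·-1.000000=0.1562; V=0.000000+-0.156185+0.156185=0.0000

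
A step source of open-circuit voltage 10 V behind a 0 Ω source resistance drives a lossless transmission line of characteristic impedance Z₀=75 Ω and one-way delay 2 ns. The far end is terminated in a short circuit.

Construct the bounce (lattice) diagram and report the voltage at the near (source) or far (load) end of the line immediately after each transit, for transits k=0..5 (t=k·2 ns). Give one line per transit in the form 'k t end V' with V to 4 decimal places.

0 0 source 10.0000
1 2 load 0.0000
2 4 source 10.0000
3 6 load 0.0000
4 8 source 10.0000
5 10 load 0.0000

Γ_L=-1.000000, Γ_S=-1.000000; launch V₁=10·75/75=10.000000
k=0 src: V=10.0000
k=1 load: inc=10.000000, refl=10.000000·-1.000000=-10.0000; V=0.000000+10.000000+-10.000000=0.0000
k=2 src: inc=-10.000000, refl=-10.000000·-1.000000=10.0000; V=10.000000+-10.000000+10.000000=10.0000
k=3 load: inc=10.000000, refl=10.000000·-1.000000=-10.0000; V=0.000000+10.000000+-10.000000=0.0000
k=4 src: inc=-10.000000, refl=-10.000000·-1.000000=10.0000; V=10.000000+-10.000000+10.000000=10.0000
k=5 load: inc=10.000000, refl=10.000000·-1.000000=-10.0000; V=0.000000+10.000000+-10.000000=0.0000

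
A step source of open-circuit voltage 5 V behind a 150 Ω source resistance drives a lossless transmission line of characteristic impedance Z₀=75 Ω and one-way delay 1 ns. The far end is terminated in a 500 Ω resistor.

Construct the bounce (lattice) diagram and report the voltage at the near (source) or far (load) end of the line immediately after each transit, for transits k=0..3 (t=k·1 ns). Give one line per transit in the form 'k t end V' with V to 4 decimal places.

0 0 source 1.6667
1 1 load 2.8986
2 2 source 3.3092
3 3 load 3.6127

Γ_L=0.739130, Γ_S=0.333333; launch V₁=5·75/225=1.666667
k=0 src: V=1.6667
k=1 load: inc=1.666667, refl=1.666667·0.739130=1.2319; V=0.000000+1.666667+1.231884=2.8986
k=2 src: inc=1.231884, refl=1.231884·0.333333=0.4106; V=1.666667+1.231884+0.410628=3.3092
k=3 load: inc=0.410628, refl=0.410628·0.739130=0.3035; V=2.898551+0.410628+0.303508=3.6127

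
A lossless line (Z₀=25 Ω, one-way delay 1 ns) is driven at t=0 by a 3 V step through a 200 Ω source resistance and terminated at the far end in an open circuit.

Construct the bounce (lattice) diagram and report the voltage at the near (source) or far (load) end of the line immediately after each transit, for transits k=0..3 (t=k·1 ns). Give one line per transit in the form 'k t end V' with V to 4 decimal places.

Γ_L=1.000000, Γ_S=0.777778; launch V₁=3·25/225=0.333333
k=0 src: V=0.3333
k=1 load: inc=0.333333, refl=0.333333·1.000000=0.3333; V=0.000000+0.333333+0.333333=0.6667
k=2 src: inc=0.333333, refl=0.333333·0.777778=0.2593; V=0.333333+0.333333+0.259259=0.9259
k=3 load: inc=0.259259, refl=0.259259·1.000000=0.2593; V=0.666667+0.259259+0.259259=1.1852

0 0 source 0.3333
1 1 load 0.6667
2 2 source 0.9259
3 3 load 1.1852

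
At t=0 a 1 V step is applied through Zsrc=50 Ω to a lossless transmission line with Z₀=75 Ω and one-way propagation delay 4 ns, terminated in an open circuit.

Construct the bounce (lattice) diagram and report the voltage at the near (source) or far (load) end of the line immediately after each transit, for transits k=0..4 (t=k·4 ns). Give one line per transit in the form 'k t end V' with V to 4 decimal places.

0 0 source 0.6000
1 4 load 1.2000
2 8 source 1.0800
3 12 load 0.9600
4 16 source 0.9840

Γ_L=1.000000, Γ_S=-0.200000; launch V₁=1·75/125=0.600000
k=0 src: V=0.6000
k=1 load: inc=0.600000, refl=0.600000·1.000000=0.6000; V=0.000000+0.600000+0.600000=1.2000
k=2 src: inc=0.600000, refl=0.600000·-0.200000=-0.1200; V=0.600000+0.600000+-0.120000=1.0800
k=3 load: inc=-0.120000, refl=-0.120000·1.000000=-0.1200; V=1.200000+-0.120000+-0.120000=0.9600
k=4 src: inc=-0.120000, refl=-0.120000·-0.200000=0.0240; V=1.080000+-0.120000+0.024000=0.9840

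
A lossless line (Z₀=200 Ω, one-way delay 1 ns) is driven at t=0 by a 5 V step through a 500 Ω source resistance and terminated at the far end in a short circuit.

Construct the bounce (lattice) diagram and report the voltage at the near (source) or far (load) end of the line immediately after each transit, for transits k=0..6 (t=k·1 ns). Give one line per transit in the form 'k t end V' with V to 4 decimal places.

Γ_L=-1.000000, Γ_S=0.428571; launch V₁=5·200/700=1.428571
k=0 src: V=1.4286
k=1 load: inc=1.428571, refl=1.428571·-1.000000=-1.4286; V=0.000000+1.428571+-1.428571=0.0000
k=2 src: inc=-1.428571, refl=-1.428571·0.428571=-0.6122; V=1.428571+-1.428571+-0.612245=-0.6122
k=3 load: inc=-0.612245, refl=-0.612245·-1.000000=0.6122; V=0.000000+-0.612245+0.612245=0.0000
k=4 src: inc=0.612245, refl=0.612245·0.428571=0.2624; V=-0.612245+0.612245+0.262391=0.2624
k=5 load: inc=0.262391, refl=0.262391·-1.000000=-0.2624; V=0.000000+0.262391+-0.262391=0.0000
k=6 src: inc=-0.262391, refl=-0.262391·0.428571=-0.1125; V=0.262391+-0.262391+-0.112453=-0.1125

0 0 source 1.4286
1 1 load 0.0000
2 2 source -0.6122
3 3 load 0.0000
4 4 source 0.2624
5 5 load 0.0000
6 6 source -0.1125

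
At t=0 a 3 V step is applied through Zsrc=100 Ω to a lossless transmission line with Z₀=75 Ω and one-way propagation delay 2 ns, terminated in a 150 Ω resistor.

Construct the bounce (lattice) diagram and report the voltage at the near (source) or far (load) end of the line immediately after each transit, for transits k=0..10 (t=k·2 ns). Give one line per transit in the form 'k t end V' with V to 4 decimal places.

Γ_L=0.333333, Γ_S=0.142857; launch V₁=3·75/175=1.285714
k=0 src: V=1.2857
k=1 load: inc=1.285714, refl=1.285714·0.333333=0.4286; V=0.000000+1.285714+0.428571=1.7143
k=2 src: inc=0.428571, refl=0.428571·0.142857=0.0612; V=1.285714+0.428571+0.061224=1.7755
k=3 load: inc=0.061224, refl=0.061224·0.333333=0.0204; V=1.714286+0.061224+0.020408=1.7959
k=4 src: inc=0.020408, refl=0.020408·0.142857=0.0029; V=1.775510+0.020408+0.002915=1.7988
k=5 load: inc=0.002915, refl=0.002915·0.333333=0.0010; V=1.795918+0.002915+0.000972=1.7998
k=6 src: inc=0.000972, refl=0.000972·0.142857=0.0001; V=1.798834+0.000972+0.000139=1.7999
k=7 load: inc=0.000139, refl=0.000139·0.333333=0.0000; V=1.799806+0.000139+0.000046=1.8000
k=8 src: inc=0.000046, refl=0.000046·0.142857=0.0000; V=1.799944+0.000046+0.000007=1.8000
k=9 load: inc=0.000007, refl=0.000007·0.333333=0.0000; V=1.799991+0.000007+0.000002=1.8000
k=10 src: inc=0.000002, refl=0.000002·0.142857=0.0000; V=1.799997+0.000002+0.000000=1.8000

0 0 source 1.2857
1 2 load 1.7143
2 4 source 1.7755
3 6 load 1.7959
4 8 source 1.7988
5 10 load 1.7998
6 12 source 1.7999
7 14 load 1.8000
8 16 source 1.8000
9 18 load 1.8000
10 20 source 1.8000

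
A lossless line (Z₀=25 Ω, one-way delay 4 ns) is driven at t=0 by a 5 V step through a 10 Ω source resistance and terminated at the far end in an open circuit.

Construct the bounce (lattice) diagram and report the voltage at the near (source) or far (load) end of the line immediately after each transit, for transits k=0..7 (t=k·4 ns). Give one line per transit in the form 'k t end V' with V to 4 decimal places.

Γ_L=1.000000, Γ_S=-0.428571; launch V₁=5·25/35=3.571429
k=0 src: V=3.5714
k=1 load: inc=3.571429, refl=3.571429·1.000000=3.5714; V=0.000000+3.571429+3.571429=7.1429
k=2 src: inc=3.571429, refl=3.571429·-0.428571=-1.5306; V=3.571429+3.571429+-1.530612=5.6122
k=3 load: inc=-1.530612, refl=-1.530612·1.000000=-1.5306; V=7.142857+-1.530612+-1.530612=4.0816
k=4 src: inc=-1.530612, refl=-1.530612·-0.428571=0.6560; V=5.612245+-1.530612+0.655977=4.7376
k=5 load: inc=0.655977, refl=0.655977·1.000000=0.6560; V=4.081633+0.655977+0.655977=5.3936
k=6 src: inc=0.655977, refl=0.655977·-0.428571=-0.2811; V=4.737609+0.655977+-0.281133=5.1125
k=7 load: inc=-0.281133, refl=-0.281133·1.000000=-0.2811; V=5.393586+-0.281133+-0.281133=4.8313

0 0 source 3.5714
1 4 load 7.1429
2 8 source 5.6122
3 12 load 4.0816
4 16 source 4.7376
5 20 load 5.3936
6 24 source 5.1125
7 28 load 4.8313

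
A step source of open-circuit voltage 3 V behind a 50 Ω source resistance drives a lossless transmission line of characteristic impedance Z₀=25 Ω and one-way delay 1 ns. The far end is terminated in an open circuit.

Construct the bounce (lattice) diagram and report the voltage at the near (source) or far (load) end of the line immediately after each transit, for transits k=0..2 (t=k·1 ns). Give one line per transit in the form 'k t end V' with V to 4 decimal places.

0 0 source 1.0000
1 1 load 2.0000
2 2 source 2.3333

Γ_L=1.000000, Γ_S=0.333333; launch V₁=3·25/75=1.000000
k=0 src: V=1.0000
k=1 load: inc=1.000000, refl=1.000000·1.000000=1.0000; V=0.000000+1.000000+1.000000=2.0000
k=2 src: inc=1.000000, refl=1.000000·0.333333=0.3333; V=1.000000+1.000000+0.333333=2.3333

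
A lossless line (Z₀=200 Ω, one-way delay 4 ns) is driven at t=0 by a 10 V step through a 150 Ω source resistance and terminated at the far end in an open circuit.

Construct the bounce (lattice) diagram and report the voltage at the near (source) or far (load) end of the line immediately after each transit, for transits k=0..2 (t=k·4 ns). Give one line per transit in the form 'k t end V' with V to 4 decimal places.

0 0 source 5.7143
1 4 load 11.4286
2 8 source 10.6122

Γ_L=1.000000, Γ_S=-0.142857; launch V₁=10·200/350=5.714286
k=0 src: V=5.7143
k=1 load: inc=5.714286, refl=5.714286·1.000000=5.7143; V=0.000000+5.714286+5.714286=11.4286
k=2 src: inc=5.714286, refl=5.714286·-0.142857=-0.8163; V=5.714286+5.714286+-0.816327=10.6122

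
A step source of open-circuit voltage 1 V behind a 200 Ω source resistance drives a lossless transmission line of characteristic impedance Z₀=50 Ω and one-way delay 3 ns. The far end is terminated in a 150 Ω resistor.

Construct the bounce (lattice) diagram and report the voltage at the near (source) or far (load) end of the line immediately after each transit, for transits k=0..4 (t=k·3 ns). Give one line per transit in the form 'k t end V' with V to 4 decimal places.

Γ_L=0.500000, Γ_S=0.600000; launch V₁=1·50/250=0.200000
k=0 src: V=0.2000
k=1 load: inc=0.200000, refl=0.200000·0.500000=0.1000; V=0.000000+0.200000+0.100000=0.3000
k=2 src: inc=0.100000, refl=0.100000·0.600000=0.0600; V=0.200000+0.100000+0.060000=0.3600
k=3 load: inc=0.060000, refl=0.060000·0.500000=0.0300; V=0.300000+0.060000+0.030000=0.3900
k=4 src: inc=0.030000, refl=0.030000·0.600000=0.0180; V=0.360000+0.030000+0.018000=0.4080

0 0 source 0.2000
1 3 load 0.3000
2 6 source 0.3600
3 9 load 0.3900
4 12 source 0.4080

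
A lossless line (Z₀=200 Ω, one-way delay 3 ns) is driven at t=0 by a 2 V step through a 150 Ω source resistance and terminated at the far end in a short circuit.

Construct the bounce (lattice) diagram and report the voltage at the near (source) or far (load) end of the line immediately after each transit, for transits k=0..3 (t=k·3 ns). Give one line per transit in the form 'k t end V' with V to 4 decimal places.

Γ_L=-1.000000, Γ_S=-0.142857; launch V₁=2·200/350=1.142857
k=0 src: V=1.1429
k=1 load: inc=1.142857, refl=1.142857·-1.000000=-1.1429; V=0.000000+1.142857+-1.142857=0.0000
k=2 src: inc=-1.142857, refl=-1.142857·-0.142857=0.1633; V=1.142857+-1.142857+0.163265=0.1633
k=3 load: inc=0.163265, refl=0.163265·-1.000000=-0.1633; V=0.000000+0.163265+-0.163265=0.0000

0 0 source 1.1429
1 3 load 0.0000
2 6 source 0.1633
3 9 load 0.0000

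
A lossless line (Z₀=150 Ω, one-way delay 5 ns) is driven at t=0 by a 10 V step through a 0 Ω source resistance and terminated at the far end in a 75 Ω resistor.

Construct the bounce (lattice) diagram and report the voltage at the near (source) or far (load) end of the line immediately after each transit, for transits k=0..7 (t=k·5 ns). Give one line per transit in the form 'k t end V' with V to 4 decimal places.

Γ_L=-0.333333, Γ_S=-1.000000; launch V₁=10·150/150=10.000000
k=0 src: V=10.0000
k=1 load: inc=10.000000, refl=10.000000·-0.333333=-3.3333; V=0.000000+10.000000+-3.333333=6.6667
k=2 src: inc=-3.333333, refl=-3.333333·-1.000000=3.3333; V=10.000000+-3.333333+3.333333=10.0000
k=3 load: inc=3.333333, refl=3.333333·-0.333333=-1.1111; V=6.666667+3.333333+-1.111111=8.8889
k=4 src: inc=-1.111111, refl=-1.111111·-1.000000=1.1111; V=10.000000+-1.111111+1.111111=10.0000
k=5 load: inc=1.111111, refl=1.111111·-0.333333=-0.3704; V=8.888889+1.111111+-0.370370=9.6296
k=6 src: inc=-0.370370, refl=-0.370370·-1.000000=0.3704; V=10.000000+-0.370370+0.370370=10.0000
k=7 load: inc=0.370370, refl=0.370370·-0.333333=-0.1235; V=9.629630+0.370370+-0.123457=9.8765

0 0 source 10.0000
1 5 load 6.6667
2 10 source 10.0000
3 15 load 8.8889
4 20 source 10.0000
5 25 load 9.6296
6 30 source 10.0000
7 35 load 9.8765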